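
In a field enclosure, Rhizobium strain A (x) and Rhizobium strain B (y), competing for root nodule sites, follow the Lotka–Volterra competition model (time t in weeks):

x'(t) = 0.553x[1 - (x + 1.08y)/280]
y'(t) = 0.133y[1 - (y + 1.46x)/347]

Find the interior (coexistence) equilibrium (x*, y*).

x* ≈ 164, y* ≈ 107

Setting both brackets to zero gives the nullclines x + 1.08y = 280 and 1.46x + y = 347.
Substituting y = 347 - 1.46x into the first: x(1 - 1.08·1.46) = 280 - 1.08·347.
So x* = -94.8/-0.577 = 164, and then y* = 347 - 1.46·164 = 107.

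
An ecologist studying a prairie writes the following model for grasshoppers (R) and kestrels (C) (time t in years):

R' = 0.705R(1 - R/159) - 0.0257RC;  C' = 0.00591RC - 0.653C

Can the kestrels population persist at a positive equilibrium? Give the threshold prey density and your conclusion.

Threshold R = 110; K > 110, so yes, the predator persists.

The predator equation gives dC/dt > 0 only when R > 0.653/0.00591 = 110.
Without the predator, R → K = 159. Since 159 > 110, the predator can invade and persist.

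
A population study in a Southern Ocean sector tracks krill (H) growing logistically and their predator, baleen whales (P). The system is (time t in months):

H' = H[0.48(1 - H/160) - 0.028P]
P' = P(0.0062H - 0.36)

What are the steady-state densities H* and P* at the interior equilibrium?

From dP/dt = 0 with P > 0: 0.0062H* = 0.36, so H* = 58.1.
Substitute into dH/dt = 0: 0.48(1 - 58.1/160) = 0.028P*.
The bracket is 0.637, giving P* = 0.306/0.028 = 10.9.

H* ≈ 58.1, P* ≈ 10.9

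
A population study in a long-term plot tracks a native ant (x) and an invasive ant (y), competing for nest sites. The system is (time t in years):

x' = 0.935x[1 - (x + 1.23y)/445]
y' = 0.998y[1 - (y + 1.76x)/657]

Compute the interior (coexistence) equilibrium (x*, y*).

x* ≈ 312, y* ≈ 108

Setting both brackets to zero gives the nullclines x + 1.23y = 445 and 1.76x + y = 657.
Substituting y = 657 - 1.76x into the first: x(1 - 1.23·1.76) = 445 - 1.23·657.
So x* = -363/-1.16 = 312, and then y* = 657 - 1.76·312 = 108.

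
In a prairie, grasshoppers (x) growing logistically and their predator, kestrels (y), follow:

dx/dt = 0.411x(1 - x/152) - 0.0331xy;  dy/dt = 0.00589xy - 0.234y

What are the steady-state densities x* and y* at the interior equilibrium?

x* ≈ 39.7, y* ≈ 9.17

From dy/dt = 0 with y > 0: 0.00589x* = 0.234, so x* = 39.7.
Substitute into dx/dt = 0: 0.411(1 - 39.7/152) = 0.0331y*.
The bracket is 0.739, giving y* = 0.304/0.0331 = 9.17.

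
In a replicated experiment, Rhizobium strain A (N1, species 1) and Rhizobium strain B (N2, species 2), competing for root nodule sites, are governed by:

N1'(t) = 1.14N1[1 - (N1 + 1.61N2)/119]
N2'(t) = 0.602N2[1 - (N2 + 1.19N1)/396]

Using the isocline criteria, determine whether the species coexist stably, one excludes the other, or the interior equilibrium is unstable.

species 2 excludes species 1

Compare the nullcline intercepts: K1/α12 = 119/1.61 = 73.9 < K2 = 396; K2/α21 = 396/1.19 = 333 > K1 = 119.
Since the inequalities point opposite ways, species 2 can invade but species 1 cannot.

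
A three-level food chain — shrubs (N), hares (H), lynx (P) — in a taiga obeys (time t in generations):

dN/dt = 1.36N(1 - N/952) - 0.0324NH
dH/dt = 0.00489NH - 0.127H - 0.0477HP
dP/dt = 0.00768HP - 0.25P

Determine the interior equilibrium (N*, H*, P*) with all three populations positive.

N* ≈ 214, H* ≈ 32.6, P* ≈ 19.2

From dP/dt = 0: 0.00768H* = 0.25, so H* = 32.6.
From dN/dt = 0: 1.36(1 - N*/952) = 0.0324·32.6, giving N* = 952·(1 - 0.776) = 214.
From dH/dt = 0: 0.00489·214 - 0.127 = 0.0477P*, so P* = 0.918/0.0477 = 19.2.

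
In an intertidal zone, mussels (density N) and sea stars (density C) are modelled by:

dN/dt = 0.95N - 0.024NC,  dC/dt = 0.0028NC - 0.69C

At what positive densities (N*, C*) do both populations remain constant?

N* ≈ 246, C* ≈ 39.6

Set dC/dt = 0 with C > 0: 0.0028N - 0.69 = 0, so N* = 0.69/0.0028 = 246.
Set dN/dt = 0 with N > 0: 0.95 - 0.024C = 0, so C* = 0.95/0.024 = 39.6.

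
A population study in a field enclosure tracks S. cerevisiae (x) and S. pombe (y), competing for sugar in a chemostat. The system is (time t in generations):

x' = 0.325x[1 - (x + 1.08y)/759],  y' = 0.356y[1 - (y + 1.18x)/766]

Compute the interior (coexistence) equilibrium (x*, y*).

Setting both brackets to zero gives the nullclines x + 1.08y = 759 and 1.18x + y = 766.
Substituting y = 766 - 1.18x into the first: x(1 - 1.08·1.18) = 759 - 1.08·766.
So x* = -68.3/-0.274 = 249, and then y* = 766 - 1.18·249 = 472.

x* ≈ 249, y* ≈ 472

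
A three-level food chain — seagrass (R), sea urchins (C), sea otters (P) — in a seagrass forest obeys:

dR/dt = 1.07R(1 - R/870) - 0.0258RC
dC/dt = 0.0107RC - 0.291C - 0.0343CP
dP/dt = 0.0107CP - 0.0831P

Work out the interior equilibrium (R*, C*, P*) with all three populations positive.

From dP/dt = 0: 0.0107C* = 0.0831, so C* = 7.77.
From dR/dt = 0: 1.07(1 - R*/870) = 0.0258·7.77, giving R* = 870·(1 - 0.187) = 707.
From dC/dt = 0: 0.0107·707 - 0.291 = 0.0343P*, so P* = 7.27/0.0343 = 212.

R* ≈ 707, C* ≈ 7.77, P* ≈ 212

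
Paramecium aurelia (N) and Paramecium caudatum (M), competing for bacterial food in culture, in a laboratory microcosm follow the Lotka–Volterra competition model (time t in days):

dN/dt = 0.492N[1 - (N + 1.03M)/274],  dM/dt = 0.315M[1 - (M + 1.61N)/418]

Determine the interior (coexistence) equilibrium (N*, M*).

Setting both brackets to zero gives the nullclines N + 1.03M = 274 and 1.61N + M = 418.
Substituting M = 418 - 1.61N into the first: N(1 - 1.03·1.61) = 274 - 1.03·418.
So N* = -157/-0.658 = 238, and then M* = 418 - 1.61·238 = 35.2.

N* ≈ 238, M* ≈ 35.2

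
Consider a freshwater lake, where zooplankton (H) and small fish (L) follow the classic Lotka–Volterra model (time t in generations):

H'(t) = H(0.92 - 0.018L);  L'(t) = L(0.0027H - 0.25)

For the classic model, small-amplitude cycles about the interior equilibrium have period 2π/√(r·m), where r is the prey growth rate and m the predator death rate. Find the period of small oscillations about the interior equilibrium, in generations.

Here r = 0.92 and m = 0.25, so r·m = 0.23.
ω = √0.23 = 0.48 per generation, hence T = 2π/ω ≈ 13.1 generations.

T ≈ 13.1 generations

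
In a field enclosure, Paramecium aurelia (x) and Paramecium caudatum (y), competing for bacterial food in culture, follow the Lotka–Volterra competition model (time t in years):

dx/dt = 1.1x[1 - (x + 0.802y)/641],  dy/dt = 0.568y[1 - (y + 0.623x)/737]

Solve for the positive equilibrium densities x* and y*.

Setting both brackets to zero gives the nullclines x + 0.802y = 641 and 0.623x + y = 737.
Substituting y = 737 - 0.623x into the first: x(1 - 0.802·0.623) = 641 - 0.802·737.
So x* = 49.9/0.5 = 99.8, and then y* = 737 - 0.623·99.8 = 675.

x* ≈ 99.8, y* ≈ 675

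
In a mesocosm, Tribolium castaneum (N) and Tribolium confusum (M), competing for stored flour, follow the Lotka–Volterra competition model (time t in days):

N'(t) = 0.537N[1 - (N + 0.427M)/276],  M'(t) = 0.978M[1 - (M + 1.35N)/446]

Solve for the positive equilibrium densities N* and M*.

Setting both brackets to zero gives the nullclines N + 0.427M = 276 and 1.35N + M = 446.
Substituting M = 446 - 1.35N into the first: N(1 - 0.427·1.35) = 276 - 0.427·446.
So N* = 85.6/0.424 = 202, and then M* = 446 - 1.35·202 = 173.

N* ≈ 202, M* ≈ 173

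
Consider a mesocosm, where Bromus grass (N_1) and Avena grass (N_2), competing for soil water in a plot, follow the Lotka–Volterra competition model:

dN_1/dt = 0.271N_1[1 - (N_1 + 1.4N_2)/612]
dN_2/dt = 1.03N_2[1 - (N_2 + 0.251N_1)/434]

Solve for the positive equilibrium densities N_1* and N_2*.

Setting both brackets to zero gives the nullclines N_1 + 1.4N_2 = 612 and 0.251N_1 + N_2 = 434.
Substituting N_2 = 434 - 0.251N_1 into the first: N_1(1 - 1.4·0.251) = 612 - 1.4·434.
So N_1* = 4.4/0.649 = 6.78, and then N_2* = 434 - 0.251·6.78 = 432.

N_1* ≈ 6.78, N_2* ≈ 432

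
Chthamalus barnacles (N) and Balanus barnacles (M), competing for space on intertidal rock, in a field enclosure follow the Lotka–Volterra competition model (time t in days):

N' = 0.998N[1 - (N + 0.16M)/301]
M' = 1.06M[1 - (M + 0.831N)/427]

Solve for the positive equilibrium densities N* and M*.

Setting both brackets to zero gives the nullclines N + 0.16M = 301 and 0.831N + M = 427.
Substituting M = 427 - 0.831N into the first: N(1 - 0.16·0.831) = 301 - 0.16·427.
So N* = 233/0.867 = 268, and then M* = 427 - 0.831·268 = 204.

N* ≈ 268, M* ≈ 204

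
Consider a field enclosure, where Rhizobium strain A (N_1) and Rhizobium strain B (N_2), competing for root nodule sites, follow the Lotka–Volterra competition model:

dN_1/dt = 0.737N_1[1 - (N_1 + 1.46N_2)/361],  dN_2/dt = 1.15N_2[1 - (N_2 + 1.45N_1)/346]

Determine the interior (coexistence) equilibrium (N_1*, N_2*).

N_1* ≈ 129, N_2* ≈ 159

Setting both brackets to zero gives the nullclines N_1 + 1.46N_2 = 361 and 1.45N_1 + N_2 = 346.
Substituting N_2 = 346 - 1.45N_1 into the first: N_1(1 - 1.46·1.45) = 361 - 1.46·346.
So N_1* = -144/-1.12 = 129, and then N_2* = 346 - 1.45·129 = 159.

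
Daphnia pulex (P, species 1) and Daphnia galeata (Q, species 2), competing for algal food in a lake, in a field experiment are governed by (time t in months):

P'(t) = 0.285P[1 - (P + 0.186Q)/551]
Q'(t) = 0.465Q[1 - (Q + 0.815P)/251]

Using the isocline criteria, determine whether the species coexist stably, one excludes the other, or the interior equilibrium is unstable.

Compare the nullcline intercepts: K1/α12 = 551/0.186 = 2960 > K2 = 251; K2/α21 = 251/0.815 = 308 < K1 = 551.
Since the inequalities point opposite ways, species 1 can invade but species 2 cannot.

species 1 excludes species 2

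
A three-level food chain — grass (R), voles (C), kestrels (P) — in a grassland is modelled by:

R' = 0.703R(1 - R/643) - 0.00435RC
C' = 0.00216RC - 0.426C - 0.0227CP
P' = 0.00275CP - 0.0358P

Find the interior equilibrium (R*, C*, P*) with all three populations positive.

R* ≈ 591, C* ≈ 13, P* ≈ 37.5

From dP/dt = 0: 0.00275C* = 0.0358, so C* = 13.
From dR/dt = 0: 0.703(1 - R*/643) = 0.00435·13, giving R* = 643·(1 - 0.0806) = 591.
From dC/dt = 0: 0.00216·591 - 0.426 = 0.0227P*, so P* = 0.851/0.0227 = 37.5.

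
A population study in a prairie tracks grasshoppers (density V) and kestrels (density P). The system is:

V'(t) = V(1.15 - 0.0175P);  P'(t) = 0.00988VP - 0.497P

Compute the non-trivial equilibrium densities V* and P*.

V* ≈ 50.3, P* ≈ 65.7

Set dP/dt = 0 with P > 0: 0.00988V - 0.497 = 0, so V* = 0.497/0.00988 = 50.3.
Set dV/dt = 0 with V > 0: 1.15 - 0.0175P = 0, so P* = 1.15/0.0175 = 65.7.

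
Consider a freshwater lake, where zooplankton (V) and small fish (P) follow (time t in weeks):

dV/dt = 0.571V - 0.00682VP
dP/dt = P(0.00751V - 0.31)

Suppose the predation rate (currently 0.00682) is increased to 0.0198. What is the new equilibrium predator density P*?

P* ≈ 28.8

At the interior fixed point, setting dV/dt = 0 with V > 0 fixes P* = (prey growth rate)/(VP coefficient) — independent of the other coefficients.
With the change, P* = 0.571/0.0198 = 28.8; it falls from 83.7.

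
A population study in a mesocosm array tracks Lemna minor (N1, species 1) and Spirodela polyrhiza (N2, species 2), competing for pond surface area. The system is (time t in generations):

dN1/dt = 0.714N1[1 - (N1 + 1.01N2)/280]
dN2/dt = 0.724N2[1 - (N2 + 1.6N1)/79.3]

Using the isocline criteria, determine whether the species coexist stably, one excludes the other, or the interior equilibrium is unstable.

species 1 excludes species 2

Compare the nullcline intercepts: K1/α12 = 280/1.01 = 277 > K2 = 79.3; K2/α21 = 79.3/1.6 = 49.6 < K1 = 280.
Since the inequalities point opposite ways, species 1 can invade but species 2 cannot.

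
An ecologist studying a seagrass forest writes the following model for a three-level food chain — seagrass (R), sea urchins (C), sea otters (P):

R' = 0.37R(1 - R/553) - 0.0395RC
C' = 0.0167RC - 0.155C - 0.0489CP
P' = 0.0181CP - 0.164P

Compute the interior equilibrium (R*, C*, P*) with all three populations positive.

From dP/dt = 0: 0.0181C* = 0.164, so C* = 9.06.
From dR/dt = 0: 0.37(1 - R*/553) = 0.0395·9.06, giving R* = 553·(1 - 0.967) = 18.1.
From dC/dt = 0: 0.0167·18.1 - 0.155 = 0.0489P*, so P* = 0.147/0.0489 = 3.01.

R* ≈ 18.1, C* ≈ 9.06, P* ≈ 3.01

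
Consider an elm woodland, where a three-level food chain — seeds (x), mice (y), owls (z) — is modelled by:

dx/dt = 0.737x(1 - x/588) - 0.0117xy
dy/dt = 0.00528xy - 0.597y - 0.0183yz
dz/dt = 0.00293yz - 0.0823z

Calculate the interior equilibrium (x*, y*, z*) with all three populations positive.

From dz/dt = 0: 0.00293y* = 0.0823, so y* = 28.1.
From dx/dt = 0: 0.737(1 - x*/588) = 0.0117·28.1, giving x* = 588·(1 - 0.446) = 326.
From dy/dt = 0: 0.00528·326 - 0.597 = 0.0183z*, so z* = 1.12/0.0183 = 61.4.

x* ≈ 326, y* ≈ 28.1, z* ≈ 61.4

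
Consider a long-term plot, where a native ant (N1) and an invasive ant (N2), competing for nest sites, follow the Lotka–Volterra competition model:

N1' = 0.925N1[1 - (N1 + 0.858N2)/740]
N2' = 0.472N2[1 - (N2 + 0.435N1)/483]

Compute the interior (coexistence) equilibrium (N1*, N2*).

Setting both brackets to zero gives the nullclines N1 + 0.858N2 = 740 and 0.435N1 + N2 = 483.
Substituting N2 = 483 - 0.435N1 into the first: N1(1 - 0.858·0.435) = 740 - 0.858·483.
So N1* = 326/0.627 = 519, and then N2* = 483 - 0.435·519 = 257.

N1* ≈ 519, N2* ≈ 257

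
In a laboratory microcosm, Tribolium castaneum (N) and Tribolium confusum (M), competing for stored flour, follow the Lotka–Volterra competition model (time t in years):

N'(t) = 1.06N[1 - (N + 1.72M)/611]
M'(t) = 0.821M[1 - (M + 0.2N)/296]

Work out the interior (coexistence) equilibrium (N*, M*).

N* ≈ 155, M* ≈ 265

Setting both brackets to zero gives the nullclines N + 1.72M = 611 and 0.2N + M = 296.
Substituting M = 296 - 0.2N into the first: N(1 - 1.72·0.2) = 611 - 1.72·296.
So N* = 102/0.656 = 155, and then M* = 296 - 0.2·155 = 265.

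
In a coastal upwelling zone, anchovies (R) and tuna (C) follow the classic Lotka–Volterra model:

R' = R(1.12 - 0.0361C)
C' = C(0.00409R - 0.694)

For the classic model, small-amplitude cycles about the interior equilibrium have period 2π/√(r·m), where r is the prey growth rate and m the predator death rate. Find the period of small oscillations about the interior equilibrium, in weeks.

Here r = 1.12 and m = 0.694, so r·m = 0.777.
ω = √0.777 = 0.882 per week, hence T = 2π/ω ≈ 7.13 weeks.

T ≈ 7.13 weeks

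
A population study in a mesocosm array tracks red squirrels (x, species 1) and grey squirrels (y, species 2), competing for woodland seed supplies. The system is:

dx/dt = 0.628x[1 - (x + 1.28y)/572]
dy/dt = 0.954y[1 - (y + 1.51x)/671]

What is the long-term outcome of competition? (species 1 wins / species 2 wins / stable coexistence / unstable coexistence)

unstable coexistence (outcome depends on initial conditions)

Compare the nullcline intercepts: K1/α12 = 572/1.28 = 447 < K2 = 671; K2/α21 = 671/1.51 = 444 < K1 = 572.
Since both are reversed, neither can invade when rare; the interior point is a saddle.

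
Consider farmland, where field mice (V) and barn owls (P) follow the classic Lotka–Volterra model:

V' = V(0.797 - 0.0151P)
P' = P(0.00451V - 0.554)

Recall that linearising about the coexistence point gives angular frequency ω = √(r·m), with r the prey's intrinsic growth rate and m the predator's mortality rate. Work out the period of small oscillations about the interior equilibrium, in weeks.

T ≈ 9.46 weeks

Here r = 0.797 and m = 0.554, so r·m = 0.442.
ω = √0.442 = 0.664 per week, hence T = 2π/ω ≈ 9.46 weeks.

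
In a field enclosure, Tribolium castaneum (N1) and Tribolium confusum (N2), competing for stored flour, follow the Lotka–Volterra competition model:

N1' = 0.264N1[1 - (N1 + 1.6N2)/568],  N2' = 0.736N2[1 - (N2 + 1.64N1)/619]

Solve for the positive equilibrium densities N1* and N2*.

N1* ≈ 260, N2* ≈ 192

Setting both brackets to zero gives the nullclines N1 + 1.6N2 = 568 and 1.64N1 + N2 = 619.
Substituting N2 = 619 - 1.64N1 into the first: N1(1 - 1.6·1.64) = 568 - 1.6·619.
So N1* = -422/-1.62 = 260, and then N2* = 619 - 1.64·260 = 192.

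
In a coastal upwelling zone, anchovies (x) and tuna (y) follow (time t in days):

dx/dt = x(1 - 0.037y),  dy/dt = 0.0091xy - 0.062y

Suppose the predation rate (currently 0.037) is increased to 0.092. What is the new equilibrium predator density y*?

y* ≈ 10.9

At the interior fixed point, setting dx/dt = 0 with x > 0 fixes y* = (prey growth rate)/(xy coefficient) — independent of the other coefficients.
With the change, y* = 1/0.092 = 10.9; it falls from 27.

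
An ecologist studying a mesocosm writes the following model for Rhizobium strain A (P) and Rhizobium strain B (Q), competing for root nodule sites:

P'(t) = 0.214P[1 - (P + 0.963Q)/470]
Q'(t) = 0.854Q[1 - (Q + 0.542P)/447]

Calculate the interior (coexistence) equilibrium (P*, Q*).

Setting both brackets to zero gives the nullclines P + 0.963Q = 470 and 0.542P + Q = 447.
Substituting Q = 447 - 0.542P into the first: P(1 - 0.963·0.542) = 470 - 0.963·447.
So P* = 39.5/0.478 = 82.7, and then Q* = 447 - 0.542·82.7 = 402.

P* ≈ 82.7, Q* ≈ 402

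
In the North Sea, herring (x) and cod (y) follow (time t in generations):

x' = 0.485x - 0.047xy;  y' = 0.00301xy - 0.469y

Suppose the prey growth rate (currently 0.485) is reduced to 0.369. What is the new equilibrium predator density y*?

At the interior fixed point, setting dx/dt = 0 with x > 0 fixes y* = (prey growth rate)/(xy coefficient) — independent of the other coefficients.
With the change, y* = 0.369/0.047 = 7.85; it falls from 10.3.

y* ≈ 7.85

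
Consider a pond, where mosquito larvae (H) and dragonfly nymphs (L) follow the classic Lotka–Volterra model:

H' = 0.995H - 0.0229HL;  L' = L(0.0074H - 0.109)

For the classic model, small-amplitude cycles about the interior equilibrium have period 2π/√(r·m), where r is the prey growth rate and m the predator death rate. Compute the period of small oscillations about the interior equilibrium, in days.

T ≈ 19.1 days

Here r = 0.995 and m = 0.109, so r·m = 0.108.
ω = √0.108 = 0.329 per day, hence T = 2π/ω ≈ 19.1 days.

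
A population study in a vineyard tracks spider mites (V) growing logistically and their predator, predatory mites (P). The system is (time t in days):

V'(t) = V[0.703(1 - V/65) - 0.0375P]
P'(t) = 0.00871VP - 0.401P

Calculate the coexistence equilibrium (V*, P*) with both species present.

V* ≈ 46, P* ≈ 5.47

From dP/dt = 0 with P > 0: 0.00871V* = 0.401, so V* = 46.
Substitute into dV/dt = 0: 0.703(1 - 46/65) = 0.0375P*.
The bracket is 0.292, giving P* = 0.205/0.0375 = 5.47.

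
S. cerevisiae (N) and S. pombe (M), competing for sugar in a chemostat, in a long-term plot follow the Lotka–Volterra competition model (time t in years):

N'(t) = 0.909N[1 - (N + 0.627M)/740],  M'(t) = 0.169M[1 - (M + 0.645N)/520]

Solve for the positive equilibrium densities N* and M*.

N* ≈ 695, M* ≈ 71.7

Setting both brackets to zero gives the nullclines N + 0.627M = 740 and 0.645N + M = 520.
Substituting M = 520 - 0.645N into the first: N(1 - 0.627·0.645) = 740 - 0.627·520.
So N* = 414/0.596 = 695, and then M* = 520 - 0.645·695 = 71.7.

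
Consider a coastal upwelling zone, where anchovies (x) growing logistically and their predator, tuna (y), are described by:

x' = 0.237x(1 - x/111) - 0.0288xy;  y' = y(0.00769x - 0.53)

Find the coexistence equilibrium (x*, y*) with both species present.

From dy/dt = 0 with y > 0: 0.00769x* = 0.53, so x* = 68.9.
Substitute into dx/dt = 0: 0.237(1 - 68.9/111) = 0.0288y*.
The bracket is 0.379, giving y* = 0.0898/0.0288 = 3.12.

x* ≈ 68.9, y* ≈ 3.12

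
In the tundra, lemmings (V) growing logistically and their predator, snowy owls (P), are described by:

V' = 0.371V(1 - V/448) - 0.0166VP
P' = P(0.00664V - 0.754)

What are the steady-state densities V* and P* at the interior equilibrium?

V* ≈ 114, P* ≈ 16.7

From dP/dt = 0 with P > 0: 0.00664V* = 0.754, so V* = 114.
Substitute into dV/dt = 0: 0.371(1 - 114/448) = 0.0166P*.
The bracket is 0.747, giving P* = 0.277/0.0166 = 16.7.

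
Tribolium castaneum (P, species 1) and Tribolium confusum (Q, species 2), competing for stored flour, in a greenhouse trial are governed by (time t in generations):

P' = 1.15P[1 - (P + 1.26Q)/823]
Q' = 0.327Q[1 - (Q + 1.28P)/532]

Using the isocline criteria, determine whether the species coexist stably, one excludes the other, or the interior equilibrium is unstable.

species 1 excludes species 2

Compare the nullcline intercepts: K1/α12 = 823/1.26 = 653 > K2 = 532; K2/α21 = 532/1.28 = 416 < K1 = 823.
Since the inequalities point opposite ways, species 1 can invade but species 2 cannot.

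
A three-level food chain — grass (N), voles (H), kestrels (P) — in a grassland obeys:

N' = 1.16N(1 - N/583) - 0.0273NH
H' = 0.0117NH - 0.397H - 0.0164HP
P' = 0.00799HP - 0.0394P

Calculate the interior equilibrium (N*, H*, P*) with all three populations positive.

From dP/dt = 0: 0.00799H* = 0.0394, so H* = 4.93.
From dN/dt = 0: 1.16(1 - N*/583) = 0.0273·4.93, giving N* = 583·(1 - 0.116) = 515.
From dH/dt = 0: 0.0117·515 - 0.397 = 0.0164P*, so P* = 5.63/0.0164 = 343.

N* ≈ 515, H* ≈ 4.93, P* ≈ 343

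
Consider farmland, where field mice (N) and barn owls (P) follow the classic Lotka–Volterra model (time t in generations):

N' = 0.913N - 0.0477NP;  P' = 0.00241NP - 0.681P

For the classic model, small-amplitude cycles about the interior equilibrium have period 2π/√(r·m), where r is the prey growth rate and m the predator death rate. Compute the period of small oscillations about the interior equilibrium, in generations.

Here r = 0.913 and m = 0.681, so r·m = 0.622.
ω = √0.622 = 0.789 per generation, hence T = 2π/ω ≈ 7.97 generations.

T ≈ 7.97 generations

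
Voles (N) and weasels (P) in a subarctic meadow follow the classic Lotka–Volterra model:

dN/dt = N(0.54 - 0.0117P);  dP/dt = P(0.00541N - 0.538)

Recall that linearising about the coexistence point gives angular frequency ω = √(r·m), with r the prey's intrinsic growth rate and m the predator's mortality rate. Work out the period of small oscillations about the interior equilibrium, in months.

Here r = 0.54 and m = 0.538, so r·m = 0.291.
ω = √0.291 = 0.539 per month, hence T = 2π/ω ≈ 11.7 months.

T ≈ 11.7 months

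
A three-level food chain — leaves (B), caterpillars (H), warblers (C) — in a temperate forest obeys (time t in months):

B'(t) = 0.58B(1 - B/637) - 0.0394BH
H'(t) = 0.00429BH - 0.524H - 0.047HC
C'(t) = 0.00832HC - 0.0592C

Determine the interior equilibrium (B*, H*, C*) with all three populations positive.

B* ≈ 329, H* ≈ 7.12, C* ≈ 18.9

From dC/dt = 0: 0.00832H* = 0.0592, so H* = 7.12.
From dB/dt = 0: 0.58(1 - B*/637) = 0.0394·7.12, giving B* = 637·(1 - 0.483) = 329.
From dH/dt = 0: 0.00429·329 - 0.524 = 0.047C*, so C* = 0.888/0.047 = 18.9.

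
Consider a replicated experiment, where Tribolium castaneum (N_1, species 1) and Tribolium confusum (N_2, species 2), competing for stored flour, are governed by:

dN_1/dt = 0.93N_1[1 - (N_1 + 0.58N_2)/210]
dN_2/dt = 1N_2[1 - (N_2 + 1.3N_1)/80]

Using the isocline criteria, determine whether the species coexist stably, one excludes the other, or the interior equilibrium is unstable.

species 1 excludes species 2

Compare the nullcline intercepts: K1/α12 = 210/0.58 = 362 > K2 = 80; K2/α21 = 80/1.3 = 61.5 < K1 = 210.
Since the inequalities point opposite ways, species 1 can invade but species 2 cannot.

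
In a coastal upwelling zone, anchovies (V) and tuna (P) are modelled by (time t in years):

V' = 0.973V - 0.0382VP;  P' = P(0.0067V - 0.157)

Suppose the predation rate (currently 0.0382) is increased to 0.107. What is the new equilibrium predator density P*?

P* ≈ 9.09

At the interior fixed point, setting dV/dt = 0 with V > 0 fixes P* = (prey growth rate)/(VP coefficient) — independent of the other coefficients.
With the change, P* = 0.973/0.107 = 9.09; it falls from 25.5.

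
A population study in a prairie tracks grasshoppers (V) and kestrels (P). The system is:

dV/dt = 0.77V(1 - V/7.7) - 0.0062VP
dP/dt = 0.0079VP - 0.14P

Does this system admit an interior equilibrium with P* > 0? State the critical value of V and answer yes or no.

The predator equation gives dP/dt > 0 only when V > 0.14/0.0079 = 17.7.
Without the predator, V → K = 7.7. Since 7.7 < 17.7, the predator cannot invade.

Threshold V = 17.7; K < 17.7, so no, the predator goes extinct.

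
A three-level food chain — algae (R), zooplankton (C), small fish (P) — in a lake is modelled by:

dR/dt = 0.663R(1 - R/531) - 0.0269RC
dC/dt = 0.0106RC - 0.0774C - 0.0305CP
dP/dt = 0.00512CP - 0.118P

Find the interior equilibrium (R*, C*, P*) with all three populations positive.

From dP/dt = 0: 0.00512C* = 0.118, so C* = 23.
From dR/dt = 0: 0.663(1 - R*/531) = 0.0269·23, giving R* = 531·(1 - 0.935) = 34.5.
From dC/dt = 0: 0.0106·34.5 - 0.0774 = 0.0305P*, so P* = 0.288/0.0305 = 9.44.

R* ≈ 34.5, C* ≈ 23, P* ≈ 9.44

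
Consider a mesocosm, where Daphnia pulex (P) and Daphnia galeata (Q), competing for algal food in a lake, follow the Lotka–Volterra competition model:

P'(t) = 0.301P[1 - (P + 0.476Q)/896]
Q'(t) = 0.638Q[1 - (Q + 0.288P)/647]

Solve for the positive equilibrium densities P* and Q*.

Setting both brackets to zero gives the nullclines P + 0.476Q = 896 and 0.288P + Q = 647.
Substituting Q = 647 - 0.288P into the first: P(1 - 0.476·0.288) = 896 - 0.476·647.
So P* = 588/0.863 = 681, and then Q* = 647 - 0.288·681 = 451.

P* ≈ 681, Q* ≈ 451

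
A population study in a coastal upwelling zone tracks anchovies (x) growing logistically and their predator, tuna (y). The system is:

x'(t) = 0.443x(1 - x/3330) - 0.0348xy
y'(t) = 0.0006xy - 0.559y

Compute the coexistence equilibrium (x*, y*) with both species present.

x* ≈ 932, y* ≈ 9.17

From dy/dt = 0 with y > 0: 0.0006x* = 0.559, so x* = 932.
Substitute into dx/dt = 0: 0.443(1 - 932/3330) = 0.0348y*.
The bracket is 0.72, giving y* = 0.319/0.0348 = 9.17.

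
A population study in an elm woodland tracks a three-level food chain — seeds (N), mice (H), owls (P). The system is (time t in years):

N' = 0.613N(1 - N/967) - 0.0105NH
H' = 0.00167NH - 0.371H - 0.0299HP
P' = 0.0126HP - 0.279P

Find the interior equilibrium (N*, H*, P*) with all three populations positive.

N* ≈ 600, H* ≈ 22.1, P* ≈ 21.1

From dP/dt = 0: 0.0126H* = 0.279, so H* = 22.1.
From dN/dt = 0: 0.613(1 - N*/967) = 0.0105·22.1, giving N* = 967·(1 - 0.379) = 600.
From dH/dt = 0: 0.00167·600 - 0.371 = 0.0299P*, so P* = 0.631/0.0299 = 21.1.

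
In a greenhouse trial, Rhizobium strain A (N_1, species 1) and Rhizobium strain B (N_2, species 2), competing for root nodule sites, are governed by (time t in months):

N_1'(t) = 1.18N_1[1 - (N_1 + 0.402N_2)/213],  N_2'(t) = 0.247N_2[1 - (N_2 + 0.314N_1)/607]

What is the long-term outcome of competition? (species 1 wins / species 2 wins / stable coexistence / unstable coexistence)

Compare the nullcline intercepts: K1/α12 = 213/0.402 = 530 < K2 = 607; K2/α21 = 607/0.314 = 1930 > K1 = 213.
Since the inequalities point opposite ways, species 2 can invade but species 1 cannot.

species 2 excludes species 1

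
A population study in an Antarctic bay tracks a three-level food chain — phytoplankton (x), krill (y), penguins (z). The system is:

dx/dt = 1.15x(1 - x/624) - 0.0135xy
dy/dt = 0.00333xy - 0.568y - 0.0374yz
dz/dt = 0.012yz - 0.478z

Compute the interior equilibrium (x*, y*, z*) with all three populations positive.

From dz/dt = 0: 0.012y* = 0.478, so y* = 39.8.
From dx/dt = 0: 1.15(1 - x*/624) = 0.0135·39.8, giving x* = 624·(1 - 0.468) = 332.
From dy/dt = 0: 0.00333·332 - 0.568 = 0.0374z*, so z* = 0.538/0.0374 = 14.4.

x* ≈ 332, y* ≈ 39.8, z* ≈ 14.4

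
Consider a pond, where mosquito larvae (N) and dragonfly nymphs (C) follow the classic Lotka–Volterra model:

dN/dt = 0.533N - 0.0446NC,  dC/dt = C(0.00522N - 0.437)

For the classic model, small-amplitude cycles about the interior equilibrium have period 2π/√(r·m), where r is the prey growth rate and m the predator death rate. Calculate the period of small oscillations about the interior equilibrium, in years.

T ≈ 13 years

Here r = 0.533 and m = 0.437, so r·m = 0.233.
ω = √0.233 = 0.483 per year, hence T = 2π/ω ≈ 13 years.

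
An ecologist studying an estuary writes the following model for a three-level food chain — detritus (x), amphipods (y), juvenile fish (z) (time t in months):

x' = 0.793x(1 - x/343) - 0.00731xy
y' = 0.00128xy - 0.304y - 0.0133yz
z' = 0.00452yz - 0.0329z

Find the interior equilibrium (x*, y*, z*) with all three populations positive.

From dz/dt = 0: 0.00452y* = 0.0329, so y* = 7.28.
From dx/dt = 0: 0.793(1 - x*/343) = 0.00731·7.28, giving x* = 343·(1 - 0.0671) = 320.
From dy/dt = 0: 0.00128·320 - 0.304 = 0.0133z*, so z* = 0.106/0.0133 = 7.94.

x* ≈ 320, y* ≈ 7.28, z* ≈ 7.94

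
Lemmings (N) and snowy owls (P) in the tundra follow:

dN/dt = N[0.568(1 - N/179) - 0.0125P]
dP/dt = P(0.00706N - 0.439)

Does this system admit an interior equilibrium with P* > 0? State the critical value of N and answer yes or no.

The predator equation gives dP/dt > 0 only when N > 0.439/0.00706 = 62.2.
Without the predator, N → K = 179. Since 179 > 62.2, the predator can invade and persist.

Threshold N = 62.2; K > 62.2, so yes, the predator persists.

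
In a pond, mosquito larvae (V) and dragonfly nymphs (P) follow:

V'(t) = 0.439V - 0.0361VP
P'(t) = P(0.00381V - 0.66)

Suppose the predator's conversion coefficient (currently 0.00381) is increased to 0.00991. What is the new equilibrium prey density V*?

V* ≈ 66.6

At the interior fixed point, setting dP/dt = 0 with P > 0 fixes V* = (predator death rate)/(VP coefficient) — independent of the other coefficients.
With the change, V* = 0.66/0.00991 = 66.6; it falls from 173.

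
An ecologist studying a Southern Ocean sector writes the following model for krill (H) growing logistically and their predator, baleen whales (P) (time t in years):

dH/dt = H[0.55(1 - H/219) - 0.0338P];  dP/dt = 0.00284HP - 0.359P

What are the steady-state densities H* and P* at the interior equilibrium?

H* ≈ 126, P* ≈ 6.88

From dP/dt = 0 with P > 0: 0.00284H* = 0.359, so H* = 126.
Substitute into dH/dt = 0: 0.55(1 - 126/219) = 0.0338P*.
The bracket is 0.423, giving P* = 0.233/0.0338 = 6.88.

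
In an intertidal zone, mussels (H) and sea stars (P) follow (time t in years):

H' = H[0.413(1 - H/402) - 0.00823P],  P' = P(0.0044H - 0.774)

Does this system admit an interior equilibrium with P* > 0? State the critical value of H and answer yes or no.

Threshold H = 176; K > 176, so yes, the predator persists.

The predator equation gives dP/dt > 0 only when H > 0.774/0.0044 = 176.
Without the predator, H → K = 402. Since 402 > 176, the predator can invade and persist.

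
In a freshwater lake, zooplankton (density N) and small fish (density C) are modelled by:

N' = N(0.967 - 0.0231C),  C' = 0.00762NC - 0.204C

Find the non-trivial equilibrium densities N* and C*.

Set dC/dt = 0 with C > 0: 0.00762N - 0.204 = 0, so N* = 0.204/0.00762 = 26.8.
Set dN/dt = 0 with N > 0: 0.967 - 0.0231C = 0, so C* = 0.967/0.0231 = 41.9.

N* ≈ 26.8, C* ≈ 41.9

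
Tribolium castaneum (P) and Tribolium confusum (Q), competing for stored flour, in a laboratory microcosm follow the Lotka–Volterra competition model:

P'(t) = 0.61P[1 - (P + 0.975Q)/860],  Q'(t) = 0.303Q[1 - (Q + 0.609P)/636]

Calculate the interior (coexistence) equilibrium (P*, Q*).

P* ≈ 591, Q* ≈ 276

Setting both brackets to zero gives the nullclines P + 0.975Q = 860 and 0.609P + Q = 636.
Substituting Q = 636 - 0.609P into the first: P(1 - 0.975·0.609) = 860 - 0.975·636.
So P* = 240/0.406 = 591, and then Q* = 636 - 0.609·591 = 276.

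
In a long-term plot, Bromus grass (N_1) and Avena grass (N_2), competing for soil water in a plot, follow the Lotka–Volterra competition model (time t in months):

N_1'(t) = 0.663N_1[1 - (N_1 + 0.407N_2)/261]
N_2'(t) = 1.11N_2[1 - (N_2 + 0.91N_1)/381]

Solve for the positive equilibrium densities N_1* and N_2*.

N_1* ≈ 168, N_2* ≈ 228

Setting both brackets to zero gives the nullclines N_1 + 0.407N_2 = 261 and 0.91N_1 + N_2 = 381.
Substituting N_2 = 381 - 0.91N_1 into the first: N_1(1 - 0.407·0.91) = 261 - 0.407·381.
So N_1* = 106/0.63 = 168, and then N_2* = 381 - 0.91·168 = 228.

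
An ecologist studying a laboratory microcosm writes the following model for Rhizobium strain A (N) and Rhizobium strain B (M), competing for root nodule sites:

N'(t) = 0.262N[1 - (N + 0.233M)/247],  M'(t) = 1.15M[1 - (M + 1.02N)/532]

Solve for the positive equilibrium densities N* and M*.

Setting both brackets to zero gives the nullclines N + 0.233M = 247 and 1.02N + M = 532.
Substituting M = 532 - 1.02N into the first: N(1 - 0.233·1.02) = 247 - 0.233·532.
So N* = 123/0.762 = 161, and then M* = 532 - 1.02·161 = 367.

N* ≈ 161, M* ≈ 367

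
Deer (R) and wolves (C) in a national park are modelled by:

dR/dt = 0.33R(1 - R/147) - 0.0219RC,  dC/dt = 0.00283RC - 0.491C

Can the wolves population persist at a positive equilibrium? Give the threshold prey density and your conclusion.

Threshold R = 173; K < 173, so no, the predator goes extinct.

The predator equation gives dC/dt > 0 only when R > 0.491/0.00283 = 173.
Without the predator, R → K = 147. Since 147 < 173, the predator cannot invade.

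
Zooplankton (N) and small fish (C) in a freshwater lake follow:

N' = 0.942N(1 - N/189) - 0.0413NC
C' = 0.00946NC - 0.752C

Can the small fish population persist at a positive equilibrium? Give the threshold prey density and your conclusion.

Threshold N = 79.5; K > 79.5, so yes, the predator persists.

The predator equation gives dC/dt > 0 only when N > 0.752/0.00946 = 79.5.
Without the predator, N → K = 189. Since 189 > 79.5, the predator can invade and persist.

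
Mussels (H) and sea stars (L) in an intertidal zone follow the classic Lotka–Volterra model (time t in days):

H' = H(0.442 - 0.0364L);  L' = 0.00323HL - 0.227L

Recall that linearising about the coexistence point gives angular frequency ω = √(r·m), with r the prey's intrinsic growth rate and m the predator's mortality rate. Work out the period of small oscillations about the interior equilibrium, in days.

T ≈ 19.8 days

Here r = 0.442 and m = 0.227, so r·m = 0.1.
ω = √0.1 = 0.317 per day, hence T = 2π/ω ≈ 19.8 days.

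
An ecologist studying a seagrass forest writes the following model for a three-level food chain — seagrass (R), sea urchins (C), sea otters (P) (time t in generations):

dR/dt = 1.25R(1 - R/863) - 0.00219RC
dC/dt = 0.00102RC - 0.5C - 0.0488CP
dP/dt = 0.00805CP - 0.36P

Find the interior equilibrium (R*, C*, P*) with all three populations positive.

R* ≈ 795, C* ≈ 44.7, P* ≈ 6.38

From dP/dt = 0: 0.00805C* = 0.36, so C* = 44.7.
From dR/dt = 0: 1.25(1 - R*/863) = 0.00219·44.7, giving R* = 863·(1 - 0.0784) = 795.
From dC/dt = 0: 0.00102·795 - 0.5 = 0.0488P*, so P* = 0.311/0.0488 = 6.38.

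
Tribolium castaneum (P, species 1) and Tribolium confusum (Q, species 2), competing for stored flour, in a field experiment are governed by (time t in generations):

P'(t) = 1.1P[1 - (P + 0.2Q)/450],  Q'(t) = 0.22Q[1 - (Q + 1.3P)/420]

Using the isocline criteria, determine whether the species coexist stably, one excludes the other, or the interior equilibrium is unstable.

Compare the nullcline intercepts: K1/α12 = 450/0.2 = 2250 > K2 = 420; K2/α21 = 420/1.3 = 323 < K1 = 450.
Since the inequalities point opposite ways, species 1 can invade but species 2 cannot.

species 1 excludes species 2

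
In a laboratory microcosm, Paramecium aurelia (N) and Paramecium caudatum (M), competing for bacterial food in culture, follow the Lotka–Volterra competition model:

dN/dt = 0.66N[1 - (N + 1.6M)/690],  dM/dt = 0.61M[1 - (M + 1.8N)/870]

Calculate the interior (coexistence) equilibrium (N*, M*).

Setting both brackets to zero gives the nullclines N + 1.6M = 690 and 1.8N + M = 870.
Substituting M = 870 - 1.8N into the first: N(1 - 1.6·1.8) = 690 - 1.6·870.
So N* = -702/-1.88 = 373, and then M* = 870 - 1.8·373 = 198.

N* ≈ 373, M* ≈ 198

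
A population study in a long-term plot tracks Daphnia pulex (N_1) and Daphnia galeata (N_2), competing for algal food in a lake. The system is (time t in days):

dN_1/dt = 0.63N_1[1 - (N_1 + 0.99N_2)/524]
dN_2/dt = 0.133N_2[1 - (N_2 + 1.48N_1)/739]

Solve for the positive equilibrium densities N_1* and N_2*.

Setting both brackets to zero gives the nullclines N_1 + 0.99N_2 = 524 and 1.48N_1 + N_2 = 739.
Substituting N_2 = 739 - 1.48N_1 into the first: N_1(1 - 0.99·1.48) = 524 - 0.99·739.
So N_1* = -208/-0.465 = 446, and then N_2* = 739 - 1.48·446 = 78.5.

N_1* ≈ 446, N_2* ≈ 78.5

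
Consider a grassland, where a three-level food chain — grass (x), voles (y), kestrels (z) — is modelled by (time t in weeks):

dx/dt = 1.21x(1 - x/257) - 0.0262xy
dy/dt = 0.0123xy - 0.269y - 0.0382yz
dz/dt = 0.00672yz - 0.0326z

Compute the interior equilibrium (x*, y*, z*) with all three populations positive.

x* ≈ 230, y* ≈ 4.85, z* ≈ 67

From dz/dt = 0: 0.00672y* = 0.0326, so y* = 4.85.
From dx/dt = 0: 1.21(1 - x*/257) = 0.0262·4.85, giving x* = 257·(1 - 0.105) = 230.
From dy/dt = 0: 0.0123·230 - 0.269 = 0.0382z*, so z* = 2.56/0.0382 = 67.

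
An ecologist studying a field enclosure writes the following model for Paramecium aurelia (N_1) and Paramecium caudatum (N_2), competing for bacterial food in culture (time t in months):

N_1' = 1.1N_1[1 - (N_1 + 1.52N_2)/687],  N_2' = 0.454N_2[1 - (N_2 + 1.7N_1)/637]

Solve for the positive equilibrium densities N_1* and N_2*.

Setting both brackets to zero gives the nullclines N_1 + 1.52N_2 = 687 and 1.7N_1 + N_2 = 637.
Substituting N_2 = 637 - 1.7N_1 into the first: N_1(1 - 1.52·1.7) = 687 - 1.52·637.
So N_1* = -281/-1.58 = 178, and then N_2* = 637 - 1.7·178 = 335.

N_1* ≈ 178, N_2* ≈ 335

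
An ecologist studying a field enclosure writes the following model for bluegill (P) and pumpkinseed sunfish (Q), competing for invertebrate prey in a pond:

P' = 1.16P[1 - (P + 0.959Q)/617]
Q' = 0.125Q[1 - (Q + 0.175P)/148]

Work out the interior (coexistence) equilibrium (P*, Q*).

Setting both brackets to zero gives the nullclines P + 0.959Q = 617 and 0.175P + Q = 148.
Substituting Q = 148 - 0.175P into the first: P(1 - 0.959·0.175) = 617 - 0.959·148.
So P* = 475/0.832 = 571, and then Q* = 148 - 0.175·571 = 48.1.

P* ≈ 571, Q* ≈ 48.1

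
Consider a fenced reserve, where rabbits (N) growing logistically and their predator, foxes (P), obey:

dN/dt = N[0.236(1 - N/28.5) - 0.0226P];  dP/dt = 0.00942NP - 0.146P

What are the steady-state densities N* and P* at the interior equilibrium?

From dP/dt = 0 with P > 0: 0.00942N* = 0.146, so N* = 15.5.
Substitute into dN/dt = 0: 0.236(1 - 15.5/28.5) = 0.0226P*.
The bracket is 0.456, giving P* = 0.108/0.0226 = 4.76.

N* ≈ 15.5, P* ≈ 4.76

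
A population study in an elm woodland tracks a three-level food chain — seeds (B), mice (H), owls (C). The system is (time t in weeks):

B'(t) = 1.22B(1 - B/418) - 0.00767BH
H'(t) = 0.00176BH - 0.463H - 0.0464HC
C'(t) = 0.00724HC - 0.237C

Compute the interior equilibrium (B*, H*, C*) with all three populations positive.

B* ≈ 332, H* ≈ 32.7, C* ≈ 2.61

From dC/dt = 0: 0.00724H* = 0.237, so H* = 32.7.
From dB/dt = 0: 1.22(1 - B*/418) = 0.00767·32.7, giving B* = 418·(1 - 0.206) = 332.
From dH/dt = 0: 0.00176·332 - 0.463 = 0.0464C*, so C* = 0.121/0.0464 = 2.61.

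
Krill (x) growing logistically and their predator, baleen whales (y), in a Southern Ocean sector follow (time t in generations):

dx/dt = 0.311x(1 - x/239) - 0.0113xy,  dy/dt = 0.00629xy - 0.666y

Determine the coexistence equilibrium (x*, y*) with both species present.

x* ≈ 106, y* ≈ 15.3

From dy/dt = 0 with y > 0: 0.00629x* = 0.666, so x* = 106.
Substitute into dx/dt = 0: 0.311(1 - 106/239) = 0.0113y*.
The bracket is 0.557, giving y* = 0.173/0.0113 = 15.3.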